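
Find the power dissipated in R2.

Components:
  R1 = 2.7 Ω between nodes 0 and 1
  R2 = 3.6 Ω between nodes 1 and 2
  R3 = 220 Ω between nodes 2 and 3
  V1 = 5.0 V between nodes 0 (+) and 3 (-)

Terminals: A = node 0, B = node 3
Nodal analysis, taking node 3 as the 0 V reference.
Source V1 fixes V_0 = 5 V.
KCL at each unknown node (sum of currents leaving = 0; resistances in Ω):
  Node 1: (V_1 - 5)/2.7 + (V_1 - V_2)/3.6 = 0
  Node 2: (V_2 - V_1)/3.6 + (V_2 - 0)/220 = 0
Collecting terms (coefficients in siemens):
  0.6481·V_1 - 0.2778·V_2 = 1.852
  0.2823·V_2 - 0.2778·V_1 = 0
Determinant D = (0.6481)(0.2823) - (-0.2778)(-0.2778) = 0.1058
V_1 = [(1.852)(0.2823) - (-0.2778)(0)]/D = 4.94 V
V_2 = [(0.6481)(0) - (1.852)(-0.2778)]/D = 4.861 V
I_R2 = (V_1 - V_2)/R2 = (4.94 - 4.861)/3.6 = 0.02209 A
P_R2 = I_R2² × R2 = (0.02209)² × 3.6 = 0.001757 W

Final answer: 0.001757 W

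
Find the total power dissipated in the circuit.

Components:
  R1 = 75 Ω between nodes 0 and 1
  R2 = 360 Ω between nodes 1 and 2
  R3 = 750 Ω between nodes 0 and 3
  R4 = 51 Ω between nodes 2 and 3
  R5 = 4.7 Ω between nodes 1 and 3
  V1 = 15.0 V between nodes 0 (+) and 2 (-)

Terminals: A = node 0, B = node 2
Nodal analysis, taking node 2 as the 0 V reference.
Source V1 fixes V_0 = 15 V.
KCL at each unknown node (sum of currents leaving = 0; resistances in Ω):
  Node 1: (V_1 - 15)/75 + (V_1 - 0)/360 + (V_1 - V_3)/4.7 = 0
  Node 3: (V_3 - 15)/750 + (V_3 - 0)/51 + (V_3 - V_1)/4.7 = 0
Collecting terms (coefficients in siemens):
  0.2289·V_1 - 0.2128·V_3 = 0.2
  0.2337·V_3 - 0.2128·V_1 = 0.02
Determinant D = (0.2289)(0.2337) - (-0.2128)(-0.2128) = 0.008221
V_1 = [(0.2)(0.2337) - (-0.2128)(0.02)]/D = 6.203 V
V_3 = [(0.2289)(0.02) - (0.2)(-0.2128)]/D = 5.733 V
Power in each resistor, P = (ΔV)²/R:
  P_R1 = (15 - 6.203)²/75 = 1.032 W
  P_R2 = (6.203 - 0)²/360 = 0.1069 W
  P_R3 = (15 - 5.733)²/750 = 0.1145 W
  P_R4 = (0 - 5.733)²/51 = 0.6445 W
  P_R5 = (6.203 - 5.733)²/4.7 = 0.04705 W
P_total = P_R1 + P_R2 + P_R3 + P_R4 + P_R5 = 1.945 W

Final answer: 1.945 W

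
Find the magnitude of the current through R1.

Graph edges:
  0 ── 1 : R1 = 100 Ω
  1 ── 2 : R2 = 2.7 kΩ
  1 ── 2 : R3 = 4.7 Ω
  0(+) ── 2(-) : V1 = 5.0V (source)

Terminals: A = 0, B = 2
Nodal analysis, taking node 2 as the 0 V reference.
Source V1 fixes V_0 = 5 V.
KCL at each unknown node (sum of currents leaving = 0; resistances in Ω):
  Node 1: (V_1 - 5)/100 + (V_1 - 0)/2700 + (V_1 - 0)/4.7 = 0
Collecting terms: 0.2231 × V_1 = 0.05  =>  V_1 = 0.2241 V
I_R1 = (V_0 - V_1)/R1 = (5 - 0.2241)/100 = 0.04776 A
|I_R1| = 0.04776 A

Final answer: |I_R1| = 0.04776 A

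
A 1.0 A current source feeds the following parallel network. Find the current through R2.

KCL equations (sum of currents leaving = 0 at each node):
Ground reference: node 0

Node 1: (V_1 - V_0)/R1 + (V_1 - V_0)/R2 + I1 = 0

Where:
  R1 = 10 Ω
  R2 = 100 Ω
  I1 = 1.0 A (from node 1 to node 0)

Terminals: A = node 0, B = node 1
All resistors sit directly between nodes 0 and 1, so they are in parallel and share one voltage V; the full source current 1 A splits among them.
1/R_par = 1/10 + 1/100 = 0.11 S  =>  R_par = 9.091 Ω
V = I × R_par = 1 × 9.091 = 9.091 V
I_R2 = V/R2 = 9.091/100 = 0.09091 A

Final answer: 0.09091 A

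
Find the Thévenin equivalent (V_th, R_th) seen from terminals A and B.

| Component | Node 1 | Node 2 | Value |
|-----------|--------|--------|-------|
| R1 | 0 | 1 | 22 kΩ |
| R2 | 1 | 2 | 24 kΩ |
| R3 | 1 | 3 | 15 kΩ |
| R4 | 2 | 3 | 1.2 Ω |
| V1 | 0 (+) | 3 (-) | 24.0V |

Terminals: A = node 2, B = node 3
Step 1 — V_th is the open-circuit voltage V_A - V_B (nothing connected across the terminals).
Nodal analysis, taking node 3 as the 0 V reference.
Source V1 fixes V_0 = 24 V.
KCL at each unknown node (sum of currents leaving = 0; resistances in Ω):
  Node 1: (V_1 - 24)/22000 + (V_1 - V_2)/24000 + (V_1 - 0)/15000 = 0
  Node 2: (V_2 - V_1)/24000 + (V_2 - 0)/1.2 = 0
Collecting terms (coefficients in siemens):
  0.0001538·V_1 - 0.00004167·V_2 = 0.001091
  0.8334·V_2 - 0.00004167·V_1 = 0
Determinant D = (0.0001538)(0.8334) - (-0.00004167)(-0.00004167) = 0.0001282
V_1 = [(0.001091)(0.8334) - (-0.00004167)(0)]/D = 7.094 V
V_2 = [(0.0001538)(0) - (0.001091)(-0.00004167)]/D = 0.0003547 V
V_th = V_2 - V_3 = 0.0003547 - 0 = 0.0003547 V
Step 2 — R_th: zero the source — replace V1 by a short circuit (node 3 merges into node 0) — and find the resistance seen between A (node 2) and B (node 0).
Reduce the network between node 2 (A) and node 0 (B) by series/parallel combination:
  Rp1 = R1 ‖ R3 (parallel, both between nodes 0 and 1) = 1/(1/22000 + 1/15000) = 8919 Ω
  Rs1 = R2 + Rp1 (series, joined only at node 1) = 24000 + 8919 = 32920 Ω
  Rp2 = R4 ‖ Rs1 (parallel, both between nodes 0 and 2) = 1/(1/1.2 + 1/32920) = 1.2 Ω
R_th = 1.2 Ω

Final answer: V_th = 0.0003547 V, R_th = 1.2 Ω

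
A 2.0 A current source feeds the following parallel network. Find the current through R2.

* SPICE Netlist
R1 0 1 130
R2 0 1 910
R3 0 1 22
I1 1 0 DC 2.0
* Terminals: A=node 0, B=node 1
All resistors sit directly between nodes 0 and 1, so they are in parallel and share one voltage V; the full source current 2 A splits among them.
1/R_par = 1/130 + 1/910 + 1/22 = 0.05425 S  =>  R_par = 18.43 Ω
V = I × R_par = 2 × 18.43 = 36.87 V
I_R2 = V/R2 = 36.87/910 = 0.04052 A

Final answer: 0.04052 A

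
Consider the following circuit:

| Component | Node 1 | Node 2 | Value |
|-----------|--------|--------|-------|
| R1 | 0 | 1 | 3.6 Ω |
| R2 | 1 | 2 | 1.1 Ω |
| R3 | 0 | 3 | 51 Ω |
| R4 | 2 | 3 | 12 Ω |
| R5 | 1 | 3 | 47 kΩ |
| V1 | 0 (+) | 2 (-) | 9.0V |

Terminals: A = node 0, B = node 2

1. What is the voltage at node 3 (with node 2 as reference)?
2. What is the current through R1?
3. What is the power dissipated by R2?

Nodal analysis, taking node 2 as the 0 V reference.
Source V1 fixes V_0 = 9 V.
KCL at each unknown node (sum of currents leaving = 0; resistances in Ω):
  Node 1: (V_1 - 9)/3.6 + (V_1 - 0)/1.1 + (V_1 - V_3)/47000 = 0
  Node 3: (V_3 - 9)/51 + (V_3 - 0)/12 + (V_3 - V_1)/47000 = 0
Collecting terms (coefficients in siemens):
  1.187·V_1 - 0.00002128·V_3 = 2.5
  0.103·V_3 - 0.00002128·V_1 = 0.1765
Determinant D = (1.187)(0.103) - (-0.00002128)(-0.00002128) = 0.1222
V_1 = [(2.5)(0.103) - (-0.00002128)(0.1765)]/D = 2.106 V
V_3 = [(1.187)(0.1765) - (2.5)(-0.00002128)]/D = 1.714 V
Part 1:
  Read off the nodal solution: V_3 = 1.714 V
Part 2:
  I_R1 = (V_0 - V_1)/R1 = (9 - 2.106)/3.6 = 1.915 A
  Magnitude: I_R1 = 1.915 A
Part 3:
  I_R2 = (V_1 - V_2)/R2 = (2.106 - 0)/1.1 = 1.915 A
  P_R2 = I_R2² × R2 = (1.915)² × 1.1 = 4.033 W

Final answers:
1. V_3 = 1.714 V
2. I_R1 = 1.915 A
3. P_R2 = 4.033 W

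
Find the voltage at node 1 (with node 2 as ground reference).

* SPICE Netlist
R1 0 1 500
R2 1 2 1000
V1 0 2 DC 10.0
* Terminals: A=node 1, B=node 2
Nodal analysis, taking node 2 as the 0 V reference.
Source V1 fixes V_0 = 10 V.
KCL at each unknown node (sum of currents leaving = 0; resistances in Ω):
  Node 1: (V_1 - 10)/500 + (V_1 - 0)/1000 = 0
Collecting terms: 0.003 × V_1 = 0.02  =>  V_1 = 6.667 V
The requested potential is V_1 = 6.667 V.

Final answer: V_1 = 6.667 V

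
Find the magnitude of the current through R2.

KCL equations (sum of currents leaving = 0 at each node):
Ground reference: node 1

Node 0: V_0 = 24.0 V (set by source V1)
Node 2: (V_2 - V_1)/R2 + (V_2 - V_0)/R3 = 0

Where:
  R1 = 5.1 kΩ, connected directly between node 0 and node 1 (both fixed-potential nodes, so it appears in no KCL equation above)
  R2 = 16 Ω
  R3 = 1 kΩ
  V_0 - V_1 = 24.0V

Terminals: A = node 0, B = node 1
Nodal analysis, taking node 1 as the 0 V reference.
Source V1 fixes V_0 = 24 V.
KCL at each unknown node (sum of currents leaving = 0; resistances in Ω):
  Node 2: (V_2 - 0)/16 + (V_2 - 24)/1000 = 0
Collecting terms: 0.0635 × V_2 = 0.024  =>  V_2 = 0.378 V
I_R2 = (V_1 - V_2)/R2 = (0 - 0.378)/16 = -0.02362 A
|I_R2| = 0.02362 A

Final answer: |I_R2| = 0.02362 A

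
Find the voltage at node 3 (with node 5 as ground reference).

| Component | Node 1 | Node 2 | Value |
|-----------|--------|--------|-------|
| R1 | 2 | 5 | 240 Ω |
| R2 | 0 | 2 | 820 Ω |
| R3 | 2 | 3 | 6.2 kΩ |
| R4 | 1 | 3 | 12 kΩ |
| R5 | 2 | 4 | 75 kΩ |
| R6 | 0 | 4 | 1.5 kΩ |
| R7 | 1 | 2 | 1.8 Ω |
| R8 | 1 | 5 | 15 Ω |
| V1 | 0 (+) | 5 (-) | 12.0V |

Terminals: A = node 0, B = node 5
Nodal analysis, taking node 5 as the 0 V reference.
Source V1 fixes V_0 = 12 V.
KCL at each unknown node (sum of currents leaving = 0; resistances in Ω):
  Node 1: (V_1 - V_3)/12000 + (V_1 - V_2)/1.8 + (V_1 - 0)/15 = 0
  Node 2: (V_2 - 0)/240 + (V_2 - 12)/820 + (V_2 - V_3)/6200 + (V_2 - V_4)/75000 + (V_2 - V_1)/1.8 = 0
  Node 3: (V_3 - V_2)/6200 + (V_3 - V_1)/12000 = 0
  Node 4: (V_4 - V_2)/75000 + (V_4 - 12)/1500 = 0
Collecting terms (coefficients in siemens):
  0.6223·V_1 - 0.5556·V_2 - 0.00008333·V_3 = 0
  0.5611·V_2 - 0.5556·V_1 - 0.0001613·V_3 - 0.00001333·V_4 = 0.01463
  0.0002446·V_3 - 0.00008333·V_1 - 0.0001613·V_2 = 0
  0.00068·V_4 - 0.00001333·V_2 = 0.008
Solving these 4 simultaneous equations (Gaussian elimination) gives:
  V_1 = 0.2034 V, V_2 = 0.2278 V, V_3 = 0.2195 V, V_4 = 11.77 V
The requested potential is V_3 = 0.2195 V.

Final answer: V_3 = 0.2195 V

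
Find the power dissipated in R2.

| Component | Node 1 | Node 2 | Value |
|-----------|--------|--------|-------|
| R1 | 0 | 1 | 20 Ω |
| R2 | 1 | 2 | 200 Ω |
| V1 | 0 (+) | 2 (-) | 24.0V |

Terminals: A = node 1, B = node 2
Nodal analysis, taking node 2 as the 0 V reference.
Source V1 fixes V_0 = 24 V.
KCL at each unknown node (sum of currents leaving = 0; resistances in Ω):
  Node 1: (V_1 - 24)/20 + (V_1 - 0)/200 = 0
Collecting terms: 0.055 × V_1 = 1.2  =>  V_1 = 21.82 V
I_R2 = (V_1 - V_2)/R2 = (21.82 - 0)/200 = 0.1091 A
P_R2 = I_R2² × R2 = (0.1091)² × 200 = 2.38 W

Final answer: 2.38 W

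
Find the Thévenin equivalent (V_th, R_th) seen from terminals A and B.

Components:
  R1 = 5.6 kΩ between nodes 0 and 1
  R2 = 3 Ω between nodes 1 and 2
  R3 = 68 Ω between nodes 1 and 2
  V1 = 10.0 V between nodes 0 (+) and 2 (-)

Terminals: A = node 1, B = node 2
Step 1 — V_th is the open-circuit voltage V_A - V_B (nothing connected across the terminals).
Nodal analysis, taking node 2 as the 0 V reference.
Source V1 fixes V_0 = 10 V.
KCL at each unknown node (sum of currents leaving = 0; resistances in Ω):
  Node 1: (V_1 - 10)/5600 + (V_1 - 0)/3 + (V_1 - 0)/68 = 0
Collecting terms: 0.3482 × V_1 = 0.001786  =>  V_1 = 0.005128 V
V_th = V_1 - V_2 = 0.005128 - 0 = 0.005128 V
Step 2 — R_th: zero the source — replace V1 by a short circuit (node 2 merges into node 0) — and find the resistance seen between A (node 1) and B (node 0).
Reduce the network between node 1 (A) and node 0 (B) by series/parallel combination:
  Rp1 = R1 ‖ R2 ‖ R3 (parallel, all between nodes 0 and 1) = 1/(1/5600 + 1/3 + 1/68) = 2.872 Ω
R_th = 2.872 Ω

Final answer: V_th = 0.005128 V, R_th = 2.872 Ω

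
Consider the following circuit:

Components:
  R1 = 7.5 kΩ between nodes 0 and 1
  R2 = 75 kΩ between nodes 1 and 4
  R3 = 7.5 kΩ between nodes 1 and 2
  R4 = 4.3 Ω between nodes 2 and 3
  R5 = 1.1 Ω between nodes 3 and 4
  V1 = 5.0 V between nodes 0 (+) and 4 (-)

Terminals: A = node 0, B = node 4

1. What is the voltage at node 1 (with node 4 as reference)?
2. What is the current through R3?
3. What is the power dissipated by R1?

Nodal analysis, taking node 4 as the 0 V reference.
Source V1 fixes V_0 = 5 V.
KCL at each unknown node (sum of currents leaving = 0; resistances in Ω):
  Node 1: (V_1 - 5)/7500 + (V_1 - 0)/75000 + (V_1 - V_2)/7500 = 0
  Node 2: (V_2 - V_1)/7500 + (V_2 - V_3)/4.3 = 0
  Node 3: (V_3 - V_2)/4.3 + (V_3 - 0)/1.1 = 0
Collecting terms (coefficients in siemens):
  0.00028·V_1 - 0.0001333·V_2 = 0.0006667
  0.2327·V_2 - 0.0001333·V_1 - 0.2326·V_3 = 0
  1.142·V_3 - 0.2326·V_2 = 0
Solving these 3 simultaneous equations (Gaussian elimination) gives:
  V_1 = 2.382 V, V_2 = 0.001714 V, V_3 = 0.0003491 V
Part 1:
  Read off the nodal solution: V_1 = 2.382 V
Part 2:
  I_R3 = (V_1 - V_2)/R3 = (2.382 - 0.001714)/7500 = 0.0003173 A
  Magnitude: I_R3 = 0.0003173 A
Part 3:
  I_R1 = (V_0 - V_1)/R1 = (5 - 2.382)/7500 = 0.0003491 A
  P_R1 = I_R1² × R1 = (0.0003491)² × 7500 = 0.000914 W

Final answers:
1. V_1 = 2.382 V
2. I_R3 = 0.0003173 A
3. P_R1 = 0.000914 W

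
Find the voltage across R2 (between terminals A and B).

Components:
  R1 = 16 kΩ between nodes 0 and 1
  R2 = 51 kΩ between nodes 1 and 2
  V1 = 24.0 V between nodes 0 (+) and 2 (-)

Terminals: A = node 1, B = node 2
R1 and R2 are in series across V1 (node 0 → node 1 → node 2), and the output A–B is taken across R2, so this is a voltage divider.
Series current: I = V1/(R1 + R2) = 24/(16000 + 51000) = 24/67000 = 0.0003582 A
V_R2 = I × R2 = V1 × R2/(R1 + R2) = 24 × 51000/67000 = 18.27 V

Final answer: 18.27 V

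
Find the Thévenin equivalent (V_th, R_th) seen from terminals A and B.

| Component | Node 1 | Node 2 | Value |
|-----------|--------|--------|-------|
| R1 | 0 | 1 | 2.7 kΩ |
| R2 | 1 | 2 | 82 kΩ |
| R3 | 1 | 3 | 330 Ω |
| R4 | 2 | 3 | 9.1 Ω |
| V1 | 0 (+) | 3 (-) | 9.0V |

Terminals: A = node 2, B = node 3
Step 1 — V_th is the open-circuit voltage V_A - V_B (nothing connected across the terminals).
Nodal analysis, taking node 3 as the 0 V reference.
Source V1 fixes V_0 = 9 V.
KCL at each unknown node (sum of currents leaving = 0; resistances in Ω):
  Node 1: (V_1 - 9)/2700 + (V_1 - V_2)/82000 + (V_1 - 0)/330 = 0
  Node 2: (V_2 - V_1)/82000 + (V_2 - 0)/9.1 = 0
Collecting terms (coefficients in siemens):
  0.003413·V_1 - 0.0000122·V_2 = 0.003333
  0.1099·V_2 - 0.0000122·V_1 = 0
Determinant D = (0.003413)(0.1099) - (-0.0000122)(-0.0000122) = 0.0003751
V_1 = [(0.003333)(0.1099) - (-0.0000122)(0)]/D = 0.9767 V
V_2 = [(0.003413)(0) - (0.003333)(-0.0000122)]/D = 0.0001084 V
V_th = V_2 - V_3 = 0.0001084 - 0 = 0.0001084 V
Step 2 — R_th: zero the source — replace V1 by a short circuit (node 3 merges into node 0) — and find the resistance seen between A (node 2) and B (node 0).
Reduce the network between node 2 (A) and node 0 (B) by series/parallel combination:
  Rp1 = R1 ‖ R3 (parallel, both between nodes 0 and 1) = 1/(1/2700 + 1/330) = 294.1 Ω
  Rs1 = R2 + Rp1 (series, joined only at node 1) = 82000 + 294.1 = 82290 Ω
  Rp2 = R4 ‖ Rs1 (parallel, both between nodes 0 and 2) = 1/(1/9.1 + 1/82290) = 9.099 Ω
R_th = 9.099 Ω

Final answer: V_th = 0.0001084 V, R_th = 9.099 Ω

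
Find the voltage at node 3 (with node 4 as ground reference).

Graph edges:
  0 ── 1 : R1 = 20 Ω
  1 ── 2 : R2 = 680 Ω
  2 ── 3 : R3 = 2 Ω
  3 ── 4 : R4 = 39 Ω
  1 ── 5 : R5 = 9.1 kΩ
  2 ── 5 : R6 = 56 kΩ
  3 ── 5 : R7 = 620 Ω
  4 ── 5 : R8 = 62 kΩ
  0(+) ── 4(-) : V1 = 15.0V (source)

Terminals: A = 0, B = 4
Nodal analysis, taking node 4 as the 0 V reference.
Source V1 fixes V_0 = 15 V.
KCL at each unknown node (sum of currents leaving = 0; resistances in Ω):
  Node 1: (V_1 - 15)/20 + (V_1 - V_2)/680 + (V_1 - V_5)/9100 = 0
  Node 2: (V_2 - V_1)/680 + (V_2 - V_3)/2 + (V_2 - V_5)/56000 = 0
  Node 3: (V_3 - V_2)/2 + (V_3 - 0)/39 + (V_3 - V_5)/620 = 0
  Node 5: (V_5 - V_1)/9100 + (V_5 - V_2)/56000 + (V_5 - V_3)/620 + (V_5 - 0)/62000 = 0
Collecting terms (coefficients in siemens):
  0.05158·V_1 - 0.001471·V_2 - 0.0001099·V_5 = 0.75
  0.5015·V_2 - 0.001471·V_1 - 0.5·V_3 - 0.00001786·V_5 = 0
  0.5273·V_3 - 0.5·V_2 - 0.001613·V_5 = 0
  0.001757·V_5 - 0.0001099·V_1 - 0.00001786·V_2 - 0.001613·V_3 = 0
Solving these 4 simultaneous equations (Gaussian elimination) gives:
  V_1 = 14.57 V, V_2 = 0.8796 V, V_3 = 0.8393 V, V_5 = 1.691 V
The requested potential is V_3 = 0.8393 V.

Final answer: V_3 = 0.8393 V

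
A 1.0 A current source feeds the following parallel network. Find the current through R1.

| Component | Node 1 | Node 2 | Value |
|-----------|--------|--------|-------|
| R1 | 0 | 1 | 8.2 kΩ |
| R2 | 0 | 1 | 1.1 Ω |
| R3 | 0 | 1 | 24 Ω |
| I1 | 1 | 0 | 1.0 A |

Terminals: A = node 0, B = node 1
All resistors sit directly between nodes 0 and 1, so they are in parallel and share one voltage V; the full source current 1 A splits among them.
1/R_par = 1/8200 + 1/1.1 + 1/24 = 0.9509 S  =>  R_par = 1.052 Ω
V = I × R_par = 1 × 1.052 = 1.052 V
I_R1 = V/R1 = 1.052/8200 = 0.0001283 A

Final answer: 0.0001283 A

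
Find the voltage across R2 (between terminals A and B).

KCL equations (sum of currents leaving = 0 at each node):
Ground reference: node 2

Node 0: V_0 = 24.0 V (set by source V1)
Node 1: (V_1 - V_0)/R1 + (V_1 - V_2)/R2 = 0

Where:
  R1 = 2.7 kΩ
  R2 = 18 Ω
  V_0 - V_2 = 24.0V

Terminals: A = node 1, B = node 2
R1 and R2 are in series across V1 (node 0 → node 1 → node 2), and the output A–B is taken across R2, so this is a voltage divider.
Series current: I = V1/(R1 + R2) = 24/(2700 + 18) = 24/2718 = 0.00883 A
V_R2 = I × R2 = V1 × R2/(R1 + R2) = 24 × 18/2718 = 0.1589 V

Final answer: 0.1589 V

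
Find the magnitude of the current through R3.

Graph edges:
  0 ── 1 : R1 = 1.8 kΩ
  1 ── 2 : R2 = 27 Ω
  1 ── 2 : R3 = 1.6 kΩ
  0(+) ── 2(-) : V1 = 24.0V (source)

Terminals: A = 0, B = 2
Nodal analysis, taking node 2 as the 0 V reference.
Source V1 fixes V_0 = 24 V.
KCL at each unknown node (sum of currents leaving = 0; resistances in Ω):
  Node 1: (V_1 - 24)/1800 + (V_1 - 0)/27 + (V_1 - 0)/1600 = 0
Collecting terms: 0.03822 × V_1 = 0.01333  =>  V_1 = 0.3489 V
I_R3 = (V_1 - V_2)/R3 = (0.3489 - 0)/1600 = 0.000218 A
|I_R3| = 0.000218 A

Final answer: |I_R3| = 0.000218 A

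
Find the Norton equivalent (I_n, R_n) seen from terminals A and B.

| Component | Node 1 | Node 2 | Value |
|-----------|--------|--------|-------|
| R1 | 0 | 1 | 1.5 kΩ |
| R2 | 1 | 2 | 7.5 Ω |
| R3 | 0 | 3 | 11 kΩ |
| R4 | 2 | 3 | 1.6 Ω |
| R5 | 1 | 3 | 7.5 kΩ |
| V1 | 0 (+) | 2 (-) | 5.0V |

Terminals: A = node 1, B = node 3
Find the Thévenin equivalent first; then I_n = V_th/R_th and R_n = R_th.
Step 1 — V_th is the open-circuit voltage V_A - V_B (nothing connected across the terminals).
Nodal analysis, taking node 2 as the 0 V reference.
Source V1 fixes V_0 = 5 V.
KCL at each unknown node (sum of currents leaving = 0; resistances in Ω):
  Node 1: (V_1 - 5)/1500 + (V_1 - 0)/7.5 + (V_1 - V_3)/7500 = 0
  Node 3: (V_3 - 5)/11000 + (V_3 - 0)/1.6 + (V_3 - V_1)/7500 = 0
Collecting terms (coefficients in siemens):
  0.1341·V_1 - 0.0001333·V_3 = 0.003333
  0.6252·V_3 - 0.0001333·V_1 = 0.0004545
Determinant D = (0.1341)(0.6252) - (-0.0001333)(-0.0001333) = 0.08386
V_1 = [(0.003333)(0.6252) - (-0.0001333)(0.0004545)]/D = 0.02485 V
V_3 = [(0.1341)(0.0004545) - (0.003333)(-0.0001333)]/D = 0.0007323 V
V_th = V_1 - V_3 = 0.02485 - 0.0007323 = 0.02412 V
Step 2 — R_th: zero the source — replace V1 by a short circuit (node 2 merges into node 0) — and find the resistance seen between A (node 1) and B (node 3).
Reduce the network between node 1 (A) and node 3 (B) by series/parallel combination:
  Rp1 = R1 ‖ R2 (parallel, both between nodes 0 and 1) = 1/(1/1500 + 1/7.5) = 7.463 Ω
  Rp2 = R3 ‖ R4 (parallel, both between nodes 0 and 3) = 1/(1/11000 + 1/1.6) = 1.6 Ω
  Rs1 = Rp1 + Rp2 (series, joined only at node 0) = 7.463 + 1.6 = 9.062 Ω
  Rp3 = R5 ‖ Rs1 (parallel, both between nodes 1 and 3) = 1/(1/7500 + 1/9.062) = 9.052 Ω
R_th = 9.052 Ω
I_n = V_th/R_th = 0.02412/9.052 = 0.002665 A, and R_n = R_th = 9.052 Ω

Final answer: I_n = 0.002665 A, R_n = 9.052 Ω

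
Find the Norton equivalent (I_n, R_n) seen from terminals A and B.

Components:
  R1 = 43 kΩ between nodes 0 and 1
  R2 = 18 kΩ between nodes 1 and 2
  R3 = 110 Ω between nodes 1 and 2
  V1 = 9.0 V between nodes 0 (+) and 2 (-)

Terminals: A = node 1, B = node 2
Find the Thévenin equivalent first; then I_n = V_th/R_th and R_n = R_th.
Step 1 — V_th is the open-circuit voltage V_A - V_B (nothing connected across the terminals).
Nodal analysis, taking node 2 as the 0 V reference.
Source V1 fixes V_0 = 9 V.
KCL at each unknown node (sum of currents leaving = 0; resistances in Ω):
  Node 1: (V_1 - 9)/43000 + (V_1 - 0)/18000 + (V_1 - 0)/110 = 0
Collecting terms: 0.00917 × V_1 = 0.0002093  =>  V_1 = 0.02283 V
V_th = V_1 - V_2 = 0.02283 - 0 = 0.02283 V
Step 2 — R_th: zero the source — replace V1 by a short circuit (node 2 merges into node 0) — and find the resistance seen between A (node 1) and B (node 0).
Reduce the network between node 1 (A) and node 0 (B) by series/parallel combination:
  Rp1 = R1 ‖ R2 ‖ R3 (parallel, all between nodes 0 and 1) = 1/(1/43000 + 1/18000 + 1/110) = 109.1 Ω
R_th = 109.1 Ω
I_n = V_th/R_th = 0.02283/109.1 = 0.0002093 A, and R_n = R_th = 109.1 Ω

Final answer: I_n = 0.0002093 A, R_n = 109.1 Ω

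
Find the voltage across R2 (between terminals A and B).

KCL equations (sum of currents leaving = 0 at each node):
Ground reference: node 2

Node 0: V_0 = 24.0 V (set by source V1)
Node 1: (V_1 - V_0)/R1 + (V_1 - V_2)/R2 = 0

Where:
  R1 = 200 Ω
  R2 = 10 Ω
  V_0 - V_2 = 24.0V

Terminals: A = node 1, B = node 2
R1 and R2 are in series across V1 (node 0 → node 1 → node 2), and the output A–B is taken across R2, so this is a voltage divider.
Series current: I = V1/(R1 + R2) = 24/(200 + 10) = 24/210 = 0.1143 A
V_R2 = I × R2 = V1 × R2/(R1 + R2) = 24 × 10/210 = 1.143 V

Final answer: 1.143 V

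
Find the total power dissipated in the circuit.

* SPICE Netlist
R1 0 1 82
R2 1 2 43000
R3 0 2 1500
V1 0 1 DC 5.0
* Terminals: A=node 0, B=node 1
Nodal analysis, taking node 1 as the 0 V reference.
Source V1 fixes V_0 = 5 V.
KCL at each unknown node (sum of currents leaving = 0; resistances in Ω):
  Node 2: (V_2 - 0)/43000 + (V_2 - 5)/1500 = 0
Collecting terms: 0.0006899 × V_2 = 0.003333  =>  V_2 = 4.831 V
Power in each resistor, P = (ΔV)²/R:
  P_R1 = (5 - 0)²/82 = 0.3049 W
  P_R2 = (0 - 4.831)²/43000 = 0.0005429 W
  P_R3 = (5 - 4.831)²/1500 = 0.00001894 W
P_total = P_R1 + P_R2 + P_R3 = 0.3054 W

Final answer: 0.3054 W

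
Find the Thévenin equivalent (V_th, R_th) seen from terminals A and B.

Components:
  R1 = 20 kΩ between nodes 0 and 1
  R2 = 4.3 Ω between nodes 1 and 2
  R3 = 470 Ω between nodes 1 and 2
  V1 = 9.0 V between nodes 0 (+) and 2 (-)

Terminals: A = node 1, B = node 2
Step 1 — V_th is the open-circuit voltage V_A - V_B (nothing connected across the terminals).
Nodal analysis, taking node 2 as the 0 V reference.
Source V1 fixes V_0 = 9 V.
KCL at each unknown node (sum of currents leaving = 0; resistances in Ω):
  Node 1: (V_1 - 9)/20000 + (V_1 - 0)/4.3 + (V_1 - 0)/470 = 0
Collecting terms: 0.2347 × V_1 = 0.00045  =>  V_1 = 0.001917 V
V_th = V_1 - V_2 = 0.001917 - 0 = 0.001917 V
Step 2 — R_th: zero the source — replace V1 by a short circuit (node 2 merges into node 0) — and find the resistance seen between A (node 1) and B (node 0).
Reduce the network between node 1 (A) and node 0 (B) by series/parallel combination:
  Rp1 = R1 ‖ R2 ‖ R3 (parallel, all between nodes 0 and 1) = 1/(1/20000 + 1/4.3 + 1/470) = 4.26 Ω
R_th = 4.26 Ω

Final answer: V_th = 0.001917 V, R_th = 4.26 Ω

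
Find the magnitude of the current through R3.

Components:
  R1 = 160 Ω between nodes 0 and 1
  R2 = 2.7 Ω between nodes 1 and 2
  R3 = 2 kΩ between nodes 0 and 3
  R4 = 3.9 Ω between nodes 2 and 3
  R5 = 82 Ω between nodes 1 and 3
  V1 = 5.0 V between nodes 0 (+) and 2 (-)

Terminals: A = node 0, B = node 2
Nodal analysis, taking node 2 as the 0 V reference.
Source V1 fixes V_0 = 5 V.
KCL at each unknown node (sum of currents leaving = 0; resistances in Ω):
  Node 1: (V_1 - 5)/160 + (V_1 - 0)/2.7 + (V_1 - V_3)/82 = 0
  Node 3: (V_3 - 5)/2000 + (V_3 - 0)/3.9 + (V_3 - V_1)/82 = 0
Collecting terms (coefficients in siemens):
  0.3888·V_1 - 0.0122·V_3 = 0.03125
  0.2691·V_3 - 0.0122·V_1 = 0.0025
Determinant D = (0.3888)(0.2691) - (-0.0122)(-0.0122) = 0.1045
V_1 = [(0.03125)(0.2691) - (-0.0122)(0.0025)]/D = 0.08078 V
V_3 = [(0.3888)(0.0025) - (0.03125)(-0.0122)]/D = 0.01295 V
I_R3 = (V_0 - V_3)/R3 = (5 - 0.01295)/2000 = 0.002494 A
|I_R3| = 0.002494 A

Final answer: |I_R3| = 0.002494 A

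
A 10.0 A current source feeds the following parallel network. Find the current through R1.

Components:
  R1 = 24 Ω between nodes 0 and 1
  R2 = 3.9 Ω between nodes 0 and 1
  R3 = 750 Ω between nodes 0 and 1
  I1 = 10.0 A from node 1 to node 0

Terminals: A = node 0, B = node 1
All resistors sit directly between nodes 0 and 1, so they are in parallel and share one voltage V; the full source current 10 A splits among them.
1/R_par = 1/24 + 1/3.9 + 1/750 = 0.2994 S  =>  R_par = 3.34 Ω
V = I × R_par = 10 × 3.34 = 33.4 V
I_R1 = V/R1 = 33.4/24 = 1.392 A

Final answer: 1.392 A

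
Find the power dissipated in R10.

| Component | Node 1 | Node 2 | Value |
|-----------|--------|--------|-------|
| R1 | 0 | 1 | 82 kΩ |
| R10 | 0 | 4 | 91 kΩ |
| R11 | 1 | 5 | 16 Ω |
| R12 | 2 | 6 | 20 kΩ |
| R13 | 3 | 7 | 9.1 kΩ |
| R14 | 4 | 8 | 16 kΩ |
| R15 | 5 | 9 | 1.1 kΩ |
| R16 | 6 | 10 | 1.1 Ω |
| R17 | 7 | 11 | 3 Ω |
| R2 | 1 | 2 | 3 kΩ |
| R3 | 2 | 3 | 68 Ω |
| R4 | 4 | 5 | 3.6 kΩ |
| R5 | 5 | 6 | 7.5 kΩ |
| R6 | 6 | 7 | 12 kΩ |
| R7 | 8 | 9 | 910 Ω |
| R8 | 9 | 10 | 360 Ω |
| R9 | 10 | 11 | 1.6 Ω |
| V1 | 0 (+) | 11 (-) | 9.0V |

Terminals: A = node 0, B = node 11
Nodal analysis, taking node 11 as the 0 V reference.
Source V1 fixes V_0 = 9 V.
KCL at each unknown node (sum of currents leaving = 0; resistances in Ω):
  Node 1: (V_1 - 9)/82000 + (V_1 - V_2)/3000 + (V_1 - V_5)/16 = 0
  Node 2: (V_2 - V_1)/3000 + (V_2 - V_3)/68 + (V_2 - V_6)/20000 = 0
  Node 3: (V_3 - V_2)/68 + (V_3 - V_7)/9100 = 0
  Node 4: (V_4 - V_5)/3600 + (V_4 - 9)/91000 + (V_4 - V_8)/16000 = 0
  Node 5: (V_5 - V_4)/3600 + (V_5 - V_6)/7500 + (V_5 - V_1)/16 + (V_5 - V_9)/1100 = 0
  Node 6: (V_6 - V_5)/7500 + (V_6 - V_7)/12000 + (V_6 - V_2)/20000 + (V_6 - V_10)/1.1 = 0
  Node 7: (V_7 - V_6)/12000 + (V_7 - V_3)/9100 + (V_7 - 0)/3 = 0
  Node 8: (V_8 - V_9)/910 + (V_8 - V_4)/16000 = 0
  Node 9: (V_9 - V_8)/910 + (V_9 - V_10)/360 + (V_9 - V_5)/1100 = 0
  Node 10: (V_10 - V_9)/360 + (V_10 - 0)/1.6 + (V_10 - V_6)/1.1 = 0
Collecting terms (coefficients in siemens):
  0.06285·V_1 - 0.0003333·V_2 - 0.0625·V_5 = 0.0001098
  0.01509·V_2 - 0.0003333·V_1 - 0.01471·V_3 - 0.00005·V_6 = 0
  0.01482·V_3 - 0.01471·V_2 - 0.0001099·V_7 = 0
  0.0003513·V_4 - 0.0002778·V_5 - 0.0000625·V_8 = 0.0000989
  0.06382·V_5 - 0.0625·V_1 - 0.0002778·V_4 - 0.0001333·V_6 - 0.0009091·V_9 = 0
  0.9094·V_6 - 0.00005·V_2 - 0.0001333·V_5 - 0.00008333·V_7 - 0.9091·V_10 = 0
  0.3335·V_7 - 0.0001099·V_3 - 0.00008333·V_6 = 0
  0.001161·V_8 - 0.0000625·V_4 - 0.001099·V_9 = 0
  0.004786·V_9 - 0.0009091·V_5 - 0.001099·V_8 - 0.002778·V_10 = 0
  1.537·V_10 - 0.9091·V_6 - 0.002778·V_9 = 0
Solving these 10 simultaneous equations (Gaussian elimination) gives:
  V_1 = 0.1998 V, V_2 = 0.1353 V, V_3 = 0.1343 V, V_4 = 0.4521 V
  V_5 = 0.1984 V, V_6 = 0.0003348 V, V_7 = 0.00004432 V, V_8 = 0.07685 V
  V_9 = 0.0555 V, V_10 = 0.0002984 V
I_R10 = (V_0 - V_4)/R10 = (9 - 0.4521)/91000 = 0.00009393 A
P_R10 = I_R10² × R10 = (0.00009393)² × 91000 = 0.0008029 W

Final answer: 0.0008029 W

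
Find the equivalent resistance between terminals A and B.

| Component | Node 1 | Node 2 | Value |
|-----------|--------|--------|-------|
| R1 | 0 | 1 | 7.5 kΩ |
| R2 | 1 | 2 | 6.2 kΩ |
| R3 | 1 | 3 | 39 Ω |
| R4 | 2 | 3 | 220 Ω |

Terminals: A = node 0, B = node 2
Reduce the network between node 0 (A) and node 2 (B) by series/parallel combination:
  Rs1 = R3 + R4 (series, joined only at node 3) = 39 + 220 = 259 Ω
  Rp1 = R2 ‖ Rs1 (parallel, both between nodes 1 and 2) = 1/(1/6200 + 1/259) = 248.6 Ω
  Rs2 = R1 + Rp1 (series, joined only at node 1) = 7500 + 248.6 = 7749 Ω
R_eq = 7.749 kΩ

Final answer: 7.749 kΩ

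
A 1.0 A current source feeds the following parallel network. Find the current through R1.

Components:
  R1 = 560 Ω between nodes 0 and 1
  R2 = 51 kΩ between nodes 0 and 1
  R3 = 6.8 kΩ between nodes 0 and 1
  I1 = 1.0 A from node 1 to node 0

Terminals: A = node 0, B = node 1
All resistors sit directly between nodes 0 and 1, so they are in parallel and share one voltage V; the full source current 1 A splits among them.
1/R_par = 1/560 + 1/51000 + 1/6800 = 0.001952 S  =>  R_par = 512.2 Ω
V = I × R_par = 1 × 512.2 = 512.2 V
I_R1 = V/R1 = 512.2/560 = 0.9146 A

Final answer: 0.9146 A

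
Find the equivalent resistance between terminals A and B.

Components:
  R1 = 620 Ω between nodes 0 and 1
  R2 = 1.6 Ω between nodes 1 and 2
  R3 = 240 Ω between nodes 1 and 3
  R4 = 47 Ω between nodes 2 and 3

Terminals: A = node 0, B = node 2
Reduce the network between node 0 (A) and node 2 (B) by series/parallel combination:
  Rs1 = R3 + R4 (series, joined only at node 3) = 240 + 47 = 287 Ω
  Rp1 = R2 ‖ Rs1 (parallel, both between nodes 1 and 2) = 1/(1/1.6 + 1/287) = 1.591 Ω
  Rs2 = R1 + Rp1 (series, joined only at node 1) = 620 + 1.591 = 621.6 Ω
R_eq = 621.6 Ω

Final answer: 621.6 Ω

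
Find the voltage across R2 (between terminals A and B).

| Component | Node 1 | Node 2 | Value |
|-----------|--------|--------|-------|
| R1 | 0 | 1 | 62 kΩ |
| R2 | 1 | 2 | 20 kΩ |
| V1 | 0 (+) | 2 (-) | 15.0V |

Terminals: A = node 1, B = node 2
R1 and R2 are in series across V1 (node 0 → node 1 → node 2), and the output A–B is taken across R2, so this is a voltage divider.
Series current: I = V1/(R1 + R2) = 15/(62000 + 20000) = 15/82000 = 0.0001829 A
V_R2 = I × R2 = V1 × R2/(R1 + R2) = 15 × 20000/82000 = 3.659 V

Final answer: 3.659 V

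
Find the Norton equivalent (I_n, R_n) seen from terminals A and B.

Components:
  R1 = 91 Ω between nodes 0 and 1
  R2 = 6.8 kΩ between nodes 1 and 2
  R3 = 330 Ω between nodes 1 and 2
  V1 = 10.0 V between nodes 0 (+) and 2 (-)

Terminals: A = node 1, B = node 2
Find the Thévenin equivalent first; then I_n = V_th/R_th and R_n = R_th.
Step 1 — V_th is the open-circuit voltage V_A - V_B (nothing connected across the terminals).
Nodal analysis, taking node 2 as the 0 V reference.
Source V1 fixes V_0 = 10 V.
KCL at each unknown node (sum of currents leaving = 0; resistances in Ω):
  Node 1: (V_1 - 10)/91 + (V_1 - 0)/6800 + (V_1 - 0)/330 = 0
Collecting terms: 0.01417 × V_1 = 0.1099  =>  V_1 = 7.757 V
V_th = V_1 - V_2 = 7.757 - 0 = 7.757 V
Step 2 — R_th: zero the source — replace V1 by a short circuit (node 2 merges into node 0) — and find the resistance seen between A (node 1) and B (node 0).
Reduce the network between node 1 (A) and node 0 (B) by series/parallel combination:
  Rp1 = R1 ‖ R2 ‖ R3 (parallel, all between nodes 0 and 1) = 1/(1/91 + 1/6800 + 1/330) = 70.59 Ω
R_th = 70.59 Ω
I_n = V_th/R_th = 7.757/70.59 = 0.1099 A, and R_n = R_th = 70.59 Ω

Final answer: I_n = 0.1099 A, R_n = 70.59 Ω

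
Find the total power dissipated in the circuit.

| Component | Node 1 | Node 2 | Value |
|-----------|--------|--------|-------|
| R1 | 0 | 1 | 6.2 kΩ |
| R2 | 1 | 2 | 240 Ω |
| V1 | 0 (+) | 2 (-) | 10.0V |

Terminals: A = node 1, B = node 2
Nodal analysis, taking node 2 as the 0 V reference.
Source V1 fixes V_0 = 10 V.
KCL at each unknown node (sum of currents leaving = 0; resistances in Ω):
  Node 1: (V_1 - 10)/6200 + (V_1 - 0)/240 = 0
Collecting terms: 0.004328 × V_1 = 0.001613  =>  V_1 = 0.3727 V
Power in each resistor, P = (ΔV)²/R:
  P_R1 = (10 - 0.3727)²/6200 = 0.01495 W
  P_R2 = (0.3727 - 0)²/240 = 0.0005787 W
P_total = P_R1 + P_R2 = 0.01553 W

Final answer: 0.01553 W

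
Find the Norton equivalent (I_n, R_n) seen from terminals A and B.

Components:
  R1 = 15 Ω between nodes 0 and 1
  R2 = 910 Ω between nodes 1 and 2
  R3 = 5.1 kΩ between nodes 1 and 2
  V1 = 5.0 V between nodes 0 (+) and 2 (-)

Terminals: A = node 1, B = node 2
Find the Thévenin equivalent first; then I_n = V_th/R_th and R_n = R_th.
Step 1 — V_th is the open-circuit voltage V_A - V_B (nothing connected across the terminals).
Nodal analysis, taking node 2 as the 0 V reference.
Source V1 fixes V_0 = 5 V.
KCL at each unknown node (sum of currents leaving = 0; resistances in Ω):
  Node 1: (V_1 - 5)/15 + (V_1 - 0)/910 + (V_1 - 0)/5100 = 0
Collecting terms: 0.06796 × V_1 = 0.3333  =>  V_1 = 4.905 V
V_th = V_1 - V_2 = 4.905 - 0 = 4.905 V
Step 2 — R_th: zero the source — replace V1 by a short circuit (node 2 merges into node 0) — and find the resistance seen between A (node 1) and B (node 0).
Reduce the network between node 1 (A) and node 0 (B) by series/parallel combination:
  Rp1 = R1 ‖ R2 ‖ R3 (parallel, all between nodes 0 and 1) = 1/(1/15 + 1/910 + 1/5100) = 14.71 Ω
R_th = 14.71 Ω
I_n = V_th/R_th = 4.905/14.71 = 0.3333 A, and R_n = R_th = 14.71 Ω

Final answer: I_n = 0.3333 A, R_n = 14.71 Ω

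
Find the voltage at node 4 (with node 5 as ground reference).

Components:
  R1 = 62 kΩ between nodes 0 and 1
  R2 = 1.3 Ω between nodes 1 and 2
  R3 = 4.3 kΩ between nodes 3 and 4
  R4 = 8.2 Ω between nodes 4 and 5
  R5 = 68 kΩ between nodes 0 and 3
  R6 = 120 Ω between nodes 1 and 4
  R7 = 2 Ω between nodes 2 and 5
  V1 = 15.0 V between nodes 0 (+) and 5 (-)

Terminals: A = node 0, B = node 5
Nodal analysis, taking node 5 as the 0 V reference.
Source V1 fixes V_0 = 15 V.
KCL at each unknown node (sum of currents leaving = 0; resistances in Ω):
  Node 1: (V_1 - 15)/62000 + (V_1 - V_2)/1.3 + (V_1 - V_4)/120 = 0
  Node 2: (V_2 - V_1)/1.3 + (V_2 - 0)/2 = 0
  Node 3: (V_3 - V_4)/4300 + (V_3 - 15)/68000 = 0
  Node 4: (V_4 - V_3)/4300 + (V_4 - 0)/8.2 + (V_4 - V_1)/120 = 0
Collecting terms (coefficients in siemens):
  0.7776·V_1 - 0.7692·V_2 - 0.008333·V_4 = 0.0002419
  1.269·V_2 - 0.7692·V_1 = 0
  0.0002473·V_3 - 0.0002326·V_4 = 0.0002206
  0.1305·V_4 - 0.008333·V_1 - 0.0002326·V_3 = 0
Solving these 4 simultaneous equations (Gaussian elimination) gives:
  V_1 = 0.000821 V, V_2 = 0.0004976 V, V_3 = 0.8937 V, V_4 = 0.001645 V
The requested potential is V_4 = 0.001645 V.

Final answer: V_4 = 0.001645 V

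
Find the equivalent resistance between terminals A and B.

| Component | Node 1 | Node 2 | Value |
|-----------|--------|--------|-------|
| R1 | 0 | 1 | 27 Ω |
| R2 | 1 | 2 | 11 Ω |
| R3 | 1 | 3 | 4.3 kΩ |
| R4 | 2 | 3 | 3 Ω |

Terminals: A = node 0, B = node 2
Reduce the network between node 0 (A) and node 2 (B) by series/parallel combination:
  Rs1 = R3 + R4 (series, joined only at node 3) = 4300 + 3 = 4303 Ω
  Rp1 = R2 ‖ Rs1 (parallel, both between nodes 1 and 2) = 1/(1/11 + 1/4303) = 10.97 Ω
  Rs2 = R1 + Rp1 (series, joined only at node 1) = 27 + 10.97 = 37.97 Ω
R_eq = 37.97 Ω

Final answer: 37.97 Ω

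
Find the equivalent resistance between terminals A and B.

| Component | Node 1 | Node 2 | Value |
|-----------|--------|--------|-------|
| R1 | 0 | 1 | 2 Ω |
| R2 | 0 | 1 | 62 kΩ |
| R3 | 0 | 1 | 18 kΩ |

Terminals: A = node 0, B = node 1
Reduce the network between node 0 (A) and node 1 (B) by series/parallel combination:
  Rp1 = R1 ‖ R2 ‖ R3 (parallel, all between nodes 0 and 1) = 1/(1/2 + 1/62000 + 1/18000) = 2 Ω
R_eq = 2 Ω

Final answer: 2 Ω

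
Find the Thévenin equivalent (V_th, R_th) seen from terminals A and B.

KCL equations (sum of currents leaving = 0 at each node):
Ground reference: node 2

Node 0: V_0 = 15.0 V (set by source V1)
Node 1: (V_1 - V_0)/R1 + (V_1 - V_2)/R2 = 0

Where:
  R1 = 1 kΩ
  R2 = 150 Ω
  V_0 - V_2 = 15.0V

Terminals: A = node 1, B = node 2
Step 1 — V_th is the open-circuit voltage V_A - V_B (nothing connected across the terminals).
Nodal analysis, taking node 2 as the 0 V reference.
Source V1 fixes V_0 = 15 V.
KCL at each unknown node (sum of currents leaving = 0; resistances in Ω):
  Node 1: (V_1 - 15)/1000 + (V_1 - 0)/150 = 0
Collecting terms: 0.007667 × V_1 = 0.015  =>  V_1 = 1.957 V
V_th = V_1 - V_2 = 1.957 - 0 = 1.957 V
Step 2 — R_th: zero the source — replace V1 by a short circuit (node 2 merges into node 0) — and find the resistance seen between A (node 1) and B (node 0).
Reduce the network between node 1 (A) and node 0 (B) by series/parallel combination:
  Rp1 = R1 ‖ R2 (parallel, both between nodes 0 and 1) = 1/(1/1000 + 1/150) = 130.4 Ω
R_th = 130.4 Ω

Final answer: V_th = 1.957 V, R_th = 130.4 Ω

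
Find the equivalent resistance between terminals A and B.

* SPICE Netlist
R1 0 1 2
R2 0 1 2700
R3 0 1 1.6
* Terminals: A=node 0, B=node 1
Reduce the network between node 0 (A) and node 1 (B) by series/parallel combination:
  Rp1 = R1 ‖ R2 ‖ R3 (parallel, all between nodes 0 and 1) = 1/(1/2 + 1/2700 + 1/1.6) = 0.8886 Ω
R_eq = 0.8886 Ω

Final answer: 0.8886 Ω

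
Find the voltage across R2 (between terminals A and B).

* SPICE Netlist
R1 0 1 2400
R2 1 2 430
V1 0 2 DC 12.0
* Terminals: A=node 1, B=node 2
R1 and R2 are in series across V1 (node 0 → node 1 → node 2), and the output A–B is taken across R2, so this is a voltage divider.
Series current: I = V1/(R1 + R2) = 12/(2400 + 430) = 12/2830 = 0.00424 A
V_R2 = I × R2 = V1 × R2/(R1 + R2) = 12 × 430/2830 = 1.823 V

Final answer: 1.823 V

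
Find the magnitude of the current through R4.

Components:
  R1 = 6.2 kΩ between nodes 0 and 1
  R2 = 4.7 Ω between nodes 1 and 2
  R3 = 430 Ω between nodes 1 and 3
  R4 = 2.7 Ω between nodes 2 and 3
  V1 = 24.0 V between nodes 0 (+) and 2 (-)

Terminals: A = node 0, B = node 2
Nodal analysis, taking node 2 as the 0 V reference.
Source V1 fixes V_0 = 24 V.
KCL at each unknown node (sum of currents leaving = 0; resistances in Ω):
  Node 1: (V_1 - 24)/6200 + (V_1 - 0)/4.7 + (V_1 - V_3)/430 = 0
  Node 3: (V_3 - V_1)/430 + (V_3 - 0)/2.7 = 0
Collecting terms (coefficients in siemens):
  0.2153·V_1 - 0.002326·V_3 = 0.003871
  0.3727·V_3 - 0.002326·V_1 = 0
Determinant D = (0.2153)(0.3727) - (-0.002326)(-0.002326) = 0.08022
V_1 = [(0.003871)(0.3727) - (-0.002326)(0)]/D = 0.01798 V
V_3 = [(0.2153)(0) - (0.003871)(-0.002326)]/D = 0.0001122 V
I_R4 = (V_2 - V_3)/R4 = (0 - 0.0001122)/2.7 = -0.00004156 A
|I_R4| = 0.00004156 A

Final answer: |I_R4| = 4.156e-05 A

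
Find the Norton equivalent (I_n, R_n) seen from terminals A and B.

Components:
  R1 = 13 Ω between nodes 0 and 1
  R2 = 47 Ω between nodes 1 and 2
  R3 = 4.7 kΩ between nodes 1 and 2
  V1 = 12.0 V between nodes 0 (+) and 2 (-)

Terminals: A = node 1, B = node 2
Find the Thévenin equivalent first; then I_n = V_th/R_th and R_n = R_th.
Step 1 — V_th is the open-circuit voltage V_A - V_B (nothing connected across the terminals).
Nodal analysis, taking node 2 as the 0 V reference.
Source V1 fixes V_0 = 12 V.
KCL at each unknown node (sum of currents leaving = 0; resistances in Ω):
  Node 1: (V_1 - 12)/13 + (V_1 - 0)/47 + (V_1 - 0)/4700 = 0
Collecting terms: 0.09841 × V_1 = 0.9231  =>  V_1 = 9.38 V
V_th = V_1 - V_2 = 9.38 - 0 = 9.38 V
Step 2 — R_th: zero the source — replace V1 by a short circuit (node 2 merges into node 0) — and find the resistance seen between A (node 1) and B (node 0).
Reduce the network between node 1 (A) and node 0 (B) by series/parallel combination:
  Rp1 = R1 ‖ R2 ‖ R3 (parallel, all between nodes 0 and 1) = 1/(1/13 + 1/47 + 1/4700) = 10.16 Ω
R_th = 10.16 Ω
I_n = V_th/R_th = 9.38/10.16 = 0.9231 A, and R_n = R_th = 10.16 Ω

Final answer: I_n = 0.9231 A, R_n = 10.16 Ω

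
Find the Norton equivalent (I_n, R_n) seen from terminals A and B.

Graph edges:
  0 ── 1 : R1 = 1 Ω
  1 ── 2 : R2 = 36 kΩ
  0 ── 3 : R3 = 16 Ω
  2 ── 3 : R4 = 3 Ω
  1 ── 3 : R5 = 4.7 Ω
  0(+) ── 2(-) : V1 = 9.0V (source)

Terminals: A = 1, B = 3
Find the Thévenin equivalent first; then I_n = V_th/R_th and R_n = R_th.
Step 1 — V_th is the open-circuit voltage V_A - V_B (nothing connected across the terminals).
Nodal analysis, taking node 2 as the 0 V reference.
Source V1 fixes V_0 = 9 V.
KCL at each unknown node (sum of currents leaving = 0; resistances in Ω):
  Node 1: (V_1 - 9)/1 + (V_1 - 0)/36000 + (V_1 - V_3)/4.7 = 0
  Node 3: (V_3 - 9)/16 + (V_3 - 0)/3 + (V_3 - V_1)/4.7 = 0
Collecting terms (coefficients in siemens):
  1.213·V_1 - 0.2128·V_3 = 9
  0.6086·V_3 - 0.2128·V_1 = 0.5625
Determinant D = (1.213)(0.6086) - (-0.2128)(-0.2128) = 0.6928
V_1 = [(9)(0.6086) - (-0.2128)(0.5625)]/D = 8.078 V
V_3 = [(1.213)(0.5625) - (9)(-0.2128)]/D = 3.748 V
V_th = V_1 - V_3 = 8.078 - 3.748 = 4.33 V
Step 2 — R_th: zero the source — replace V1 by a short circuit (node 2 merges into node 0) — and find the resistance seen between A (node 1) and B (node 3).
Reduce the network between node 1 (A) and node 3 (B) by series/parallel combination:
  Rp1 = R1 ‖ R2 (parallel, both between nodes 0 and 1) = 1/(1/1 + 1/36000) = 1 Ω
  Rp2 = R3 ‖ R4 (parallel, both between nodes 0 and 3) = 1/(1/16 + 1/3) = 2.526 Ω
  Rs1 = Rp1 + Rp2 (series, joined only at node 0) = 1 + 2.526 = 3.526 Ω
  Rp3 = R5 ‖ Rs1 (parallel, both between nodes 1 and 3) = 1/(1/4.7 + 1/3.526) = 2.015 Ω
R_th = 2.015 Ω
I_n = V_th/R_th = 4.33/2.015 = 2.149 A, and R_n = R_th = 2.015 Ω

Final answer: I_n = 2.149 A, R_n = 2.015 Ω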